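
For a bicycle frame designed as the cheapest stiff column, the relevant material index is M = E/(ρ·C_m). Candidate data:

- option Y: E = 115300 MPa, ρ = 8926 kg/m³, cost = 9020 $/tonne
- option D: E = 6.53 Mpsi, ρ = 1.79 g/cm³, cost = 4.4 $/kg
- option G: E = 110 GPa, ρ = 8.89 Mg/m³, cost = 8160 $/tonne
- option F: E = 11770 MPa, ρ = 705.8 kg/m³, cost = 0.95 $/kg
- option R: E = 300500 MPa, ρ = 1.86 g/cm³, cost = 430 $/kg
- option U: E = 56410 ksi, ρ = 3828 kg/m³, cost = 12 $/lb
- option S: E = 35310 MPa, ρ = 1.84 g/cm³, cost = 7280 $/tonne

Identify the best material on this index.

option F

Convert each candidate to consistent units, then evaluate M:
  option Y: E = 115.3 GPa, ρ = 8926 kg/m³, cost = 9.020 $/kg
  option D: E = 45.02 GPa, ρ = 1790 kg/m³, cost = 4.400 $/kg
  option G: E = 110.0 GPa, ρ = 8890 kg/m³, cost = 8.160 $/kg
  option F: E = 11.77 GPa, ρ = 705.8 kg/m³, cost = 0.9500 $/kg
  option R: E = 300.5 GPa, ρ = 1860 kg/m³, cost = 430.0 $/kg
  option U: E = 388.9 GPa, ρ = 3828 kg/m³, cost = 26.46 $/kg
  option S: E = 35.31 GPa, ρ = 1840 kg/m³, cost = 7.280 $/kg
  option F: M = 17.6 MN·m per $
  option D: M = 5.72 MN·m per $
  option U: M = 3.84 MN·m per $
  option S: M = 2.64 MN·m per $
  option G: M = 1.52 MN·m per $
  option Y: M = 1.43 MN·m per $
  option R: M = 0.376 MN·m per $
The maximum is for option F.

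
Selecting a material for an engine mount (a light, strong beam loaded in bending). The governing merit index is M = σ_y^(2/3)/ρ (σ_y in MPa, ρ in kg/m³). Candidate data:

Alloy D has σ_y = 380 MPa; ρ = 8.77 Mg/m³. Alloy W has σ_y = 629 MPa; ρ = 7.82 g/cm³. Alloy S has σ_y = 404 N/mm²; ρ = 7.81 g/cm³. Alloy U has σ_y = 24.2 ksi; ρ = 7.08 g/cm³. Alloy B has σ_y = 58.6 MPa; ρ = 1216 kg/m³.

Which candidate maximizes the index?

Normalizing units and computing the index:
  alloy D: σ_y = 380.0 MPa, ρ = 8770 kg/m³
  alloy W: σ_y = 629.0 MPa, ρ = 7820 kg/m³
  alloy S: σ_y = 404.0 MPa, ρ = 7810 kg/m³
  alloy U: σ_y = 166.9 MPa, ρ = 7080 kg/m³
  alloy B: σ_y = 58.60 MPa, ρ = 1216 kg/m³
  alloy B: M = 12.4×10⁻³
  alloy W: M = 9.39×10⁻³
  alloy S: M = 7.00×10⁻³
  alloy D: M = 5.98×10⁻³
  alloy U: M = 4.28×10⁻³
The maximum is for alloy B.

alloy B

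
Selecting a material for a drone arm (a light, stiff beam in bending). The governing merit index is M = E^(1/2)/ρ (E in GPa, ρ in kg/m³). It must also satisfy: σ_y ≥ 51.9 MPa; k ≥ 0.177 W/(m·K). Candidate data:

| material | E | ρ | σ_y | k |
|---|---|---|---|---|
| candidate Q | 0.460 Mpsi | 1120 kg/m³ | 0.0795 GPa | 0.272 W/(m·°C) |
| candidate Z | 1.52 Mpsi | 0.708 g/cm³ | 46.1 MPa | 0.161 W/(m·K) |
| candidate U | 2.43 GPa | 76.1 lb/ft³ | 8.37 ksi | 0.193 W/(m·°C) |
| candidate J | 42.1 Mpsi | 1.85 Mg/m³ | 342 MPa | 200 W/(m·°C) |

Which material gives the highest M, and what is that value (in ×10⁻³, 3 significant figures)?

candidate J, M = 9.21×10⁻³

Screen on constraints: σ_y ≥ 51.9 MPa; k ≥ 0.177 W/(m·K). Survivors: candidate Q, candidate U, candidate J.
Putting every candidate on a common basis:
  candidate Q: E = 3.172 GPa, ρ = 1120 kg/m³
  candidate U: E = 2.430 GPa, ρ = 1219 kg/m³
  candidate J: E = 290.3 GPa, ρ = 1850 kg/m³
  candidate J: M = 9.21×10⁻³
  candidate Q: M = 1.59×10⁻³
  candidate U: M = 1.28×10⁻³
Highest index: candidate J.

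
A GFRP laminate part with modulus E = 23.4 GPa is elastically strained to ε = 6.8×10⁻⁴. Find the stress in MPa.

σ = E·ε = 23400 MPa × 6.8×10⁻⁴ = 15.9 MPa.

15.9 MPa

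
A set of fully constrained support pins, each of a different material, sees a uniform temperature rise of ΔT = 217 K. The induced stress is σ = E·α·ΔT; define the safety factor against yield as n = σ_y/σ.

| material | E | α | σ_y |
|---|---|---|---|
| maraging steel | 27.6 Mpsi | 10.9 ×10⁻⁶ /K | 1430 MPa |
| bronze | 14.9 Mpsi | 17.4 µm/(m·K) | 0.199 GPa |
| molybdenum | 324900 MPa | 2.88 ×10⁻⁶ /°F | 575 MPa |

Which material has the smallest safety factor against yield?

Converting E to GPa, α to ×10⁻⁶/K, σ_y to MPa, then σ and n for each:
  maraging steel: E = 190.3, α = 10.9, σ_y = 1430 → σ = 450 MPa, n = 3.18
  bronze: E = 102.7, α = 17.4, σ_y = 199.0 → σ = 388 MPa, n = 0.513
  molybdenum: E = 324.9, α = 5.18, σ_y = 575.0 → σ = 365 MPa, n = 1.57
Bronze has the lowest safety factor, n = 0.513.

bronze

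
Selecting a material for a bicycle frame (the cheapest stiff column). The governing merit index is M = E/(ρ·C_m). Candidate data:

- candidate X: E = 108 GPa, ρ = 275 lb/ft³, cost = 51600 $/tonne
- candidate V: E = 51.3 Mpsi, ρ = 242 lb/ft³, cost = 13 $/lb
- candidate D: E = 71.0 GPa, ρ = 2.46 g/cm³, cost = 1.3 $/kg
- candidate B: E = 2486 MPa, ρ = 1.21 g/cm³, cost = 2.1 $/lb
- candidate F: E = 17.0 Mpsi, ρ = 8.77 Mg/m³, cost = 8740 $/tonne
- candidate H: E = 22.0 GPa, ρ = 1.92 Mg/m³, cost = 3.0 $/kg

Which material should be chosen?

Convert each candidate to consistent units, then evaluate M:
  candidate X: E = 108.0 GPa, ρ = 4405 kg/m³, cost = 51.60 $/kg
  candidate V: E = 353.7 GPa, ρ = 3876 kg/m³, cost = 28.66 $/kg
  candidate D: E = 71.00 GPa, ρ = 2460 kg/m³, cost = 1.300 $/kg
  candidate B: E = 2.486 GPa, ρ = 1210 kg/m³, cost = 4.630 $/kg
  candidate F: E = 117.2 GPa, ρ = 8770 kg/m³, cost = 8.740 $/kg
  candidate H: E = 22.00 GPa, ρ = 1920 kg/m³, cost = 3.000 $/kg
  candidate D: M = 22.2 MN·m per $
  candidate H: M = 3.82 MN·m per $
  candidate V: M = 3.18 MN·m per $
  candidate F: M = 1.53 MN·m per $
  candidate X: M = 0.475 MN·m per $
  candidate B: M = 0.444 MN·m per $
The maximum is for candidate D.

candidate D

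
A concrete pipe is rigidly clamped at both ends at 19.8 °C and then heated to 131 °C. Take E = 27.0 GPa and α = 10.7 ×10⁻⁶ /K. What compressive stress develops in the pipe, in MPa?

ΔT = 111.2 K. Constrained thermal stress σ = E·α·ΔT = 27.00×10³ MPa × 10.7×10⁻⁶ × 111.2 = 32.1 MPa (compressive).

32.1 MPa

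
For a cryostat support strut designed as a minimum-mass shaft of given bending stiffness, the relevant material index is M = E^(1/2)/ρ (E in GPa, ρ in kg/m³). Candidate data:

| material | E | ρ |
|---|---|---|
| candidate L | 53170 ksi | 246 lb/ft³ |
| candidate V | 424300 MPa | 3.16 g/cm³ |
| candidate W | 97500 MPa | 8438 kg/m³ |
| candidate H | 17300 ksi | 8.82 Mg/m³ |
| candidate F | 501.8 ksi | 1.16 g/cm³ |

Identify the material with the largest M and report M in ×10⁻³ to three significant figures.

After converting to SI:
  candidate L: E = 366.6 GPa, ρ = 3941 kg/m³
  candidate V: E = 424.3 GPa, ρ = 3160 kg/m³
  candidate W: E = 97.50 GPa, ρ = 8438 kg/m³
  candidate H: E = 119.3 GPa, ρ = 8820 kg/m³
  candidate F: E = 3.460 GPa, ρ = 1160 kg/m³
  candidate V: M = 6.52×10⁻³
  candidate L: M = 4.86×10⁻³
  candidate F: M = 1.60×10⁻³
  candidate H: M = 1.24×10⁻³
  candidate W: M = 1.17×10⁻³
Highest index: candidate V.

candidate V, M = 6.52×10⁻³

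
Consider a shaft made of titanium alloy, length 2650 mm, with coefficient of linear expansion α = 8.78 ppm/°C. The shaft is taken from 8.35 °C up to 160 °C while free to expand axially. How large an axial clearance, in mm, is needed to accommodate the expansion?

3.53 mm

ΔT = 160 − 8.35 = 151.7 K.
ΔL = α·L₀·ΔT = 8.78×10⁻⁶ × 2650 mm × 151.7 K = 3.53 mm.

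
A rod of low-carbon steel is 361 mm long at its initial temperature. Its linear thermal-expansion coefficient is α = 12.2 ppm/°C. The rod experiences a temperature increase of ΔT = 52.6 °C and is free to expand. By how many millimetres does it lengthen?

0.232 mm

ΔL = α·L₀·ΔT = 12.2×10⁻⁶ × 361 mm × 52.60 K = 0.232 mm.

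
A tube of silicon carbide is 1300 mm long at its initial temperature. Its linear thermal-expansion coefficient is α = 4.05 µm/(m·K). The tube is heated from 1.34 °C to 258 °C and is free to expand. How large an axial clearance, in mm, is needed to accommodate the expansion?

ΔT = 258 − 1.34 = 256.7 K.
ΔL = α·L₀·ΔT = 4.05×10⁻⁶ × 1300 mm × 256.7 K = 1.35 mm.

1.35 mm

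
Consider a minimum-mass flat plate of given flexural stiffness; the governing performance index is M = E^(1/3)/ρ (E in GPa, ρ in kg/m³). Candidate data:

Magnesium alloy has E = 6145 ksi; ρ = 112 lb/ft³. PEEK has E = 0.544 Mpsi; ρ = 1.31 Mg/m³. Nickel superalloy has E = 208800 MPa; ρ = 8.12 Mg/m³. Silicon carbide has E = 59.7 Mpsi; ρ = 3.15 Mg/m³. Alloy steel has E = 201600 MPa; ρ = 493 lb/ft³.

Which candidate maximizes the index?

In SI units:
  magnesium alloy: E = 42.37 GPa, ρ = 1794 kg/m³
  PEEK: E = 3.751 GPa, ρ = 1310 kg/m³
  nickel superalloy: E = 208.8 GPa, ρ = 8120 kg/m³
  silicon carbide: E = 411.6 GPa, ρ = 3150 kg/m³
  alloy steel: E = 201.6 GPa, ρ = 7897 kg/m³
  silicon carbide: M = 2.36×10⁻³
  magnesium alloy: M = 1.94×10⁻³
  PEEK: M = 1.19×10⁻³
  alloy steel: M = 0.742×10⁻³
  nickel superalloy: M = 0.731×10⁻³
Silicon carbide ranks first.

silicon carbide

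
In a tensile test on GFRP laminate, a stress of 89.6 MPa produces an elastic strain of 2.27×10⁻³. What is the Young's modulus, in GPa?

39.5 GPa

E = σ/ε = 89.6 MPa / 2.27×10⁻³ = 39470 MPa = 39.5 GPa.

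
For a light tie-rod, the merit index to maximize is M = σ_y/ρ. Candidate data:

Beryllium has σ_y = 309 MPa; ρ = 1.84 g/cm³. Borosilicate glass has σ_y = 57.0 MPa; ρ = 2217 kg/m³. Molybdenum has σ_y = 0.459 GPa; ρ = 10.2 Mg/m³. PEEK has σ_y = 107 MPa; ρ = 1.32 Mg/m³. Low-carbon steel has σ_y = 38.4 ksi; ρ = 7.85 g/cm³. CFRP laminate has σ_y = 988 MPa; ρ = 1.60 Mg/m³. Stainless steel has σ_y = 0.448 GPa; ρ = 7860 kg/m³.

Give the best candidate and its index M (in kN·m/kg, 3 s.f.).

CFRP laminate, M = 618 kN·m/kg

After converting to SI:
  beryllium: σ_y = 309.0 MPa, ρ = 1840 kg/m³
  borosilicate glass: σ_y = 57.00 MPa, ρ = 2217 kg/m³
  molybdenum: σ_y = 459.0 MPa, ρ = 10200 kg/m³
  PEEK: σ_y = 107.0 MPa, ρ = 1320 kg/m³
  low-carbon steel: σ_y = 264.8 MPa, ρ = 7850 kg/m³
  CFRP laminate: σ_y = 988.0 MPa, ρ = 1600 kg/m³
  stainless steel: σ_y = 448.0 MPa, ρ = 7860 kg/m³
  CFRP laminate: M = 618 kN·m/kg
  beryllium: M = 168 kN·m/kg
  PEEK: M = 81.1 kN·m/kg
  stainless steel: M = 57.0 kN·m/kg
  molybdenum: M = 45.0 kN·m/kg
  low-carbon steel: M = 33.7 kN·m/kg
  borosilicate glass: M = 25.7 kN·m/kg
Highest index: CFRP laminate.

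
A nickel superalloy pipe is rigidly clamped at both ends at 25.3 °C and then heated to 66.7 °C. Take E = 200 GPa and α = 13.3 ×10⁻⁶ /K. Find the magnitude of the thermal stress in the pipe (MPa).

ΔT = 41.40 K. Constrained thermal stress σ = E·α·ΔT = 200.0×10³ MPa × 13.3×10⁻⁶ × 41.40 = 110 MPa (compressive).

110 MPa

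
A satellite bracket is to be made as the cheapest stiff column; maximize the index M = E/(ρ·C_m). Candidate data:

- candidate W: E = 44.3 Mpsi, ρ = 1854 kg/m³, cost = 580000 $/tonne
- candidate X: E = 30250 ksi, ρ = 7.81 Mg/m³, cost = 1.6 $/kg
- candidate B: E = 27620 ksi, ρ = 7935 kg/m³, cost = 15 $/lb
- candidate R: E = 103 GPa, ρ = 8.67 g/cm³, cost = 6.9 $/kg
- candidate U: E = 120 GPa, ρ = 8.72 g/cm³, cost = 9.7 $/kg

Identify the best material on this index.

In SI units:
  candidate W: E = 305.4 GPa, ρ = 1854 kg/m³, cost = 580.0 $/kg
  candidate X: E = 208.6 GPa, ρ = 7810 kg/m³, cost = 1.600 $/kg
  candidate B: E = 190.4 GPa, ρ = 7935 kg/m³, cost = 33.07 $/kg
  candidate R: E = 103.0 GPa, ρ = 8670 kg/m³, cost = 6.900 $/kg
  candidate U: E = 120.0 GPa, ρ = 8720 kg/m³, cost = 9.700 $/kg
  candidate X: M = 16.7 MN·m per $
  candidate R: M = 1.72 MN·m per $
  candidate U: M = 1.42 MN·m per $
  candidate B: M = 0.726 MN·m per $
  candidate W: M = 0.284 MN·m per $
Candidate X ranks first.

candidate X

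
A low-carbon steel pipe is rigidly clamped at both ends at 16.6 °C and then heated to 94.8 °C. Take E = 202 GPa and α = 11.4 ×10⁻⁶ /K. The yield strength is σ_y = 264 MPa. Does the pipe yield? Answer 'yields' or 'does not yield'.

does not yield

ΔT = 78.20 K. Constrained thermal stress σ = E·α·ΔT = 202.0×10³ MPa × 11.4×10⁻⁶ × 78.20 = 180 MPa (compressive).
Compare to σ_y = 264 MPa: σ < σ_y, so it does not yield.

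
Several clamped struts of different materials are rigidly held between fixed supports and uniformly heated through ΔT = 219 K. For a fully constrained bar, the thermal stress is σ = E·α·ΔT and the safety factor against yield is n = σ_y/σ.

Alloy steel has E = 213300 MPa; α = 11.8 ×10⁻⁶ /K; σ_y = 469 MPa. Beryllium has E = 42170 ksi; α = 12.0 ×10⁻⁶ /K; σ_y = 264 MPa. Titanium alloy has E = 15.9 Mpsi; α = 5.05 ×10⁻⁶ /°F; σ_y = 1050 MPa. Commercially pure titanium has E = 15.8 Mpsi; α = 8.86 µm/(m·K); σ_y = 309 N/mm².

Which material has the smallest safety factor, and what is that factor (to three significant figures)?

beryllium, n = 0.346

With everything in SI (GPa, ×10⁻⁶/K, MPa):
  alloy steel: E = 213.3, α = 11.8, σ_y = 469.0 → σ = 551 MPa, n = 0.851
  beryllium: E = 290.8, α = 12.0, σ_y = 264.0 → σ = 764 MPa, n = 0.346
  titanium alloy: E = 109.6, α = 9.09, σ_y = 1050 → σ = 218 MPa, n = 4.81
  commercially pure titanium: E = 108.9, α = 8.86, σ_y = 309.0 → σ = 211 MPa, n = 1.46
Smallest n: beryllium with n = 0.346.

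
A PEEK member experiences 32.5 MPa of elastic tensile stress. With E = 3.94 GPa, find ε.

ε = σ/E = 32.5 / 3940 = 8.25×10⁻³.

8.25×10⁻³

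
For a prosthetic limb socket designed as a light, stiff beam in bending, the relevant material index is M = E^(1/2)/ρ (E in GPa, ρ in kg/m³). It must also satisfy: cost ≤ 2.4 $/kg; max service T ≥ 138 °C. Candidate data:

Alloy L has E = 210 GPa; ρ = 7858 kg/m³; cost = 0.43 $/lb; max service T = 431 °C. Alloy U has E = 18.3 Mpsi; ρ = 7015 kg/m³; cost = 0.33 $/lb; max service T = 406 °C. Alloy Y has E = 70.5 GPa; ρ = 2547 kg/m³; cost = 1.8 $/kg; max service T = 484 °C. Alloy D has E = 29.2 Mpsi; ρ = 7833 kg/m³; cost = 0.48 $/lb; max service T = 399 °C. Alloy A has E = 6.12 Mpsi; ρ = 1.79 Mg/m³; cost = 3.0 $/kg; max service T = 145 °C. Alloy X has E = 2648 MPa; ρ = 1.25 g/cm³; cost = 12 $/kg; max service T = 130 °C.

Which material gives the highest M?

alloy Y

Screen on constraints: cost ≤ 2.4 $/kg; max service T ≥ 138 °C. Survivors: alloy L, alloy U, alloy Y, alloy D.
Putting every candidate on a common basis:
  alloy L: E = 210.0 GPa, ρ = 7858 kg/m³
  alloy U: E = 126.2 GPa, ρ = 7015 kg/m³
  alloy Y: E = 70.50 GPa, ρ = 2547 kg/m³
  alloy D: E = 201.3 GPa, ρ = 7833 kg/m³
  alloy Y: M = 3.30×10⁻³
  alloy L: M = 1.84×10⁻³
  alloy D: M = 1.81×10⁻³
  alloy U: M = 1.60×10⁻³
Alloy Y has the largest M.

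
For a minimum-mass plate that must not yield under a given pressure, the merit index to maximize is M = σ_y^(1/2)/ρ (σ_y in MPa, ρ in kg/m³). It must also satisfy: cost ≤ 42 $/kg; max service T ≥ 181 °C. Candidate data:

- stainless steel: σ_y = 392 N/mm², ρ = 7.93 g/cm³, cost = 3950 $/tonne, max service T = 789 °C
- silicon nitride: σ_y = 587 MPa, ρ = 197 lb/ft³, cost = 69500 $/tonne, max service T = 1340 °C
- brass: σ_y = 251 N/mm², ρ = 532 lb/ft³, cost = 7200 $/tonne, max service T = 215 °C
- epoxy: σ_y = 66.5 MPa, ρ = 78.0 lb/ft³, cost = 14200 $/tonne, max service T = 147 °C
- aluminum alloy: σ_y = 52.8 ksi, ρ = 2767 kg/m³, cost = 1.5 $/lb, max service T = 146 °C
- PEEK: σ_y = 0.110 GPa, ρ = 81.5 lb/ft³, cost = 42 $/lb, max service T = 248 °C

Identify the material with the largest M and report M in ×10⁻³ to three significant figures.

Screen on constraints: cost ≤ 42 $/kg; max service T ≥ 181 °C. Survivors: stainless steel, brass.
Convert each candidate to consistent units, then evaluate M:
  stainless steel: σ_y = 392.0 MPa, ρ = 7930 kg/m³
  brass: σ_y = 251.0 MPa, ρ = 8522 kg/m³
  stainless steel: M = 2.50×10⁻³
  brass: M = 1.86×10⁻³
Stainless steel ranks first.

stainless steel, M = 2.50×10⁻³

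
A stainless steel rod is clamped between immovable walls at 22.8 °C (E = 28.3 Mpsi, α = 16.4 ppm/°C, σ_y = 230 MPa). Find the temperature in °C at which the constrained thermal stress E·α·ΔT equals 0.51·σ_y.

E = 28.3 Mpsi = 195.1 GPa.
E·α·ΔT = 117.3 MPa ⇒ ΔT = 117.3 / (195.1×10³ × 16.4×10⁻⁶) = 36.66 K.
T = 22.8 + 36.66 = 59.46 °C.

59.5 °C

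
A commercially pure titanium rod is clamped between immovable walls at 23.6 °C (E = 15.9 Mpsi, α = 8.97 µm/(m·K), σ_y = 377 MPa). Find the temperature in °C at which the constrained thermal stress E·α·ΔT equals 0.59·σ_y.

E = 15.9 Mpsi = 109.6 GPa.
E·α·ΔT = 222.4 MPa ⇒ ΔT = 222.4 / (109.6×10³ × 8.97×10⁻⁶) = 226.2 K.
T = 23.6 + 226.2 = 249.8 °C.

250 °C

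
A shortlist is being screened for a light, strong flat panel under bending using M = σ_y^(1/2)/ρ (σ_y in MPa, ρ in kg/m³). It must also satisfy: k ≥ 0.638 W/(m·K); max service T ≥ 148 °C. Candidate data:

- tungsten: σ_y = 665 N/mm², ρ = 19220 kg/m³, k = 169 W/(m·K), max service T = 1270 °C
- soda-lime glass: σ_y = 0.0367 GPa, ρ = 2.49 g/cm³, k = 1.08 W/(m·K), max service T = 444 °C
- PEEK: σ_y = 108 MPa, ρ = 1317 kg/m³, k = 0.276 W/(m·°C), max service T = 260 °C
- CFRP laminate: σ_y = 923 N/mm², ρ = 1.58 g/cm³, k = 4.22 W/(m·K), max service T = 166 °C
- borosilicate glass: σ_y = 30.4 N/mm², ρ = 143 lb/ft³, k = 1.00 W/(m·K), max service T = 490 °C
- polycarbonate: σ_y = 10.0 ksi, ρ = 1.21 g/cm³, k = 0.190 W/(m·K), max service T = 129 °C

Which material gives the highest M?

Screen on constraints: k ≥ 0.638 W/(m·K); max service T ≥ 148 °C. Survivors: tungsten, soda-lime glass, CFRP laminate, borosilicate glass.
After converting to SI:
  tungsten: σ_y = 665.0 MPa, ρ = 19220 kg/m³
  soda-lime glass: σ_y = 36.70 MPa, ρ = 2490 kg/m³
  CFRP laminate: σ_y = 923.0 MPa, ρ = 1580 kg/m³
  borosilicate glass: σ_y = 30.40 MPa, ρ = 2291 kg/m³
  CFRP laminate: M = 19.2×10⁻³
  soda-lime glass: M = 2.43×10⁻³
  borosilicate glass: M = 2.41×10⁻³
  tungsten: M = 1.34×10⁻³
The maximum is for CFRP laminate.

CFRP laminate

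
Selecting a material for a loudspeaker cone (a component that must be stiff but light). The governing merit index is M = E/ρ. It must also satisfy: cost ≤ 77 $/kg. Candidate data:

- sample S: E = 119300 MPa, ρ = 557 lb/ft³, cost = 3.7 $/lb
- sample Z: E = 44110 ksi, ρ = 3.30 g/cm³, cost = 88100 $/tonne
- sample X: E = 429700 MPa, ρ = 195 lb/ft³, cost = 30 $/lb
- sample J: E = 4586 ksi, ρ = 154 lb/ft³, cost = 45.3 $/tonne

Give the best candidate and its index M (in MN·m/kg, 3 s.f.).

Screen on constraints: cost ≤ 77 $/kg. Survivors: sample S, sample X, sample J.
Putting every candidate on a common basis:
  sample S: E = 119.3 GPa, ρ = 8922 kg/m³
  sample X: E = 429.7 GPa, ρ = 3124 kg/m³
  sample J: E = 31.62 GPa, ρ = 2467 kg/m³
  sample X: M = 138 MN·m/kg
  sample S: M = 13.4 MN·m/kg
  sample J: M = 12.8 MN·m/kg
Highest index: sample X.

sample X, M = 138 MN·m/kg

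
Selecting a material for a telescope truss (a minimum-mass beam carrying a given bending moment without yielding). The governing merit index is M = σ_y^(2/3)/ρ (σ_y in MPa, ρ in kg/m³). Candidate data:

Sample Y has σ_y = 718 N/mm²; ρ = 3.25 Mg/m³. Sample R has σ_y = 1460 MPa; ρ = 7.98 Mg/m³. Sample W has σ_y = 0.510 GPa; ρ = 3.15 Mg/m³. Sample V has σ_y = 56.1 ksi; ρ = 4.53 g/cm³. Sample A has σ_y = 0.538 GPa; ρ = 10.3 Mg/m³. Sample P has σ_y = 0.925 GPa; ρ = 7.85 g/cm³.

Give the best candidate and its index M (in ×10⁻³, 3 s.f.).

sample Y, M = 24.7×10⁻³

After converting to SI:
  sample Y: σ_y = 718.0 MPa, ρ = 3250 kg/m³
  sample R: σ_y = 1460 MPa, ρ = 7980 kg/m³
  sample W: σ_y = 510.0 MPa, ρ = 3150 kg/m³
  sample V: σ_y = 386.8 MPa, ρ = 4530 kg/m³
  sample A: σ_y = 538.0 MPa, ρ = 10300 kg/m³
  sample P: σ_y = 925.0 MPa, ρ = 7850 kg/m³
  sample Y: M = 24.7×10⁻³
  sample W: M = 20.3×10⁻³
  sample R: M = 16.1×10⁻³
  sample P: M = 12.1×10⁻³
  sample V: M = 11.7×10⁻³
  sample A: M = 6.42×10⁻³
The maximum is for sample Y.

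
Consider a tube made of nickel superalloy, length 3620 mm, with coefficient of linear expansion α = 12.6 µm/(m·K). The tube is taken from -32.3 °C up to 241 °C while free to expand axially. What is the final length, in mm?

ΔT = 241 − (-32.3) = 273.3 K.
ΔL = α·L₀·ΔT = 12.6×10⁻⁶ × 3620 mm × 273.3 K = 12.5 mm.
L = L₀ + ΔL = 3620 + 12.5 = 3632.5 mm.

3632.5 mm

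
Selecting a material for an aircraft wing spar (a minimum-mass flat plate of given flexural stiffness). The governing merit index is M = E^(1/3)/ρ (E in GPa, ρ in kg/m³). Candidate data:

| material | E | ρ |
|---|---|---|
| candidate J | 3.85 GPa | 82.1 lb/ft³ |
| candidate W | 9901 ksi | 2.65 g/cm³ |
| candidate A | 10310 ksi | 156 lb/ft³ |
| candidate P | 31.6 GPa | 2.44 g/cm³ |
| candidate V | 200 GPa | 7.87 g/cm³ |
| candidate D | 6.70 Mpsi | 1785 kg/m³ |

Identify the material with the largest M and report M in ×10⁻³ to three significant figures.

candidate D, M = 2.01×10⁻³

Convert each candidate to consistent units, then evaluate M:
  candidate J: E = 3.850 GPa, ρ = 1315 kg/m³
  candidate W: E = 68.27 GPa, ρ = 2650 kg/m³
  candidate A: E = 71.08 GPa, ρ = 2499 kg/m³
  candidate P: E = 31.60 GPa, ρ = 2440 kg/m³
  candidate V: E = 200.0 GPa, ρ = 7870 kg/m³
  candidate D: E = 46.19 GPa, ρ = 1785 kg/m³
  candidate D: M = 2.01×10⁻³
  candidate A: M = 1.66×10⁻³
  candidate W: M = 1.54×10⁻³
  candidate P: M = 1.30×10⁻³
  candidate J: M = 1.19×10⁻³
  candidate V: M = 0.743×10⁻³
Highest index: candidate D.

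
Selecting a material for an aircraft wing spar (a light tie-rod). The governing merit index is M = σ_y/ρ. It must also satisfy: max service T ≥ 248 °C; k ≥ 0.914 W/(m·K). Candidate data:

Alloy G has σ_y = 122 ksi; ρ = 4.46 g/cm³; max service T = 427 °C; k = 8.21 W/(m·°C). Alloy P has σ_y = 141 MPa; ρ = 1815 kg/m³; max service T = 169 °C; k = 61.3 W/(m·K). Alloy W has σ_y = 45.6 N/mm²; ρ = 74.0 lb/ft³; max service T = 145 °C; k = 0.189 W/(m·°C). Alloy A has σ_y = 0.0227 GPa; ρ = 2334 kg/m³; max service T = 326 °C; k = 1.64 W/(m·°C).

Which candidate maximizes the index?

alloy G

Screen on constraints: max service T ≥ 248 °C; k ≥ 0.914 W/(m·K). Survivors: alloy G, alloy A.
After converting to SI:
  alloy G: σ_y = 841.2 MPa, ρ = 4460 kg/m³
  alloy A: σ_y = 22.70 MPa, ρ = 2334 kg/m³
  alloy G: M = 189 kN·m/kg
  alloy A: M = 9.73 kN·m/kg
The maximum is for alloy G.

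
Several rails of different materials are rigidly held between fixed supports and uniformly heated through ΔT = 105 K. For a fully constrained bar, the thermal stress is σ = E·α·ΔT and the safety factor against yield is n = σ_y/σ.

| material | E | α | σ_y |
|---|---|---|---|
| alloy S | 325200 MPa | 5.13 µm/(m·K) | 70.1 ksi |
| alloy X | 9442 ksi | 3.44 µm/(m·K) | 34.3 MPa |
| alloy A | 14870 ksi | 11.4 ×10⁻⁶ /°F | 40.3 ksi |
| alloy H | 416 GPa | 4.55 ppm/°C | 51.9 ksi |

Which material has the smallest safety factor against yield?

With everything in SI (GPa, ×10⁻⁶/K, MPa):
  alloy S: E = 325.2, α = 5.13, σ_y = 483.3 → σ = 175 MPa, n = 2.76
  alloy X: E = 65.10, α = 3.44, σ_y = 34.30 → σ = 23.5 MPa, n = 1.46
  alloy A: E = 102.5, α = 20.5, σ_y = 277.9 → σ = 221 MPa, n = 1.26
  alloy H: E = 416.0, α = 4.55, σ_y = 357.8 → σ = 199 MPa, n = 1.80
Alloy A has the lowest safety factor, n = 1.26.

alloy A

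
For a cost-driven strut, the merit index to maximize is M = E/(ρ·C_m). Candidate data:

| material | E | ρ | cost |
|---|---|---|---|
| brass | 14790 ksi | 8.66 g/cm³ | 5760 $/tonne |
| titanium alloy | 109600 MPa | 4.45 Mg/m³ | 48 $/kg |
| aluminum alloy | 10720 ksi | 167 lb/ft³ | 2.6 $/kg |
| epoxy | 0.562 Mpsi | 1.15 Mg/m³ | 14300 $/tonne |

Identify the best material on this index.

After converting to SI:
  brass: E = 102.0 GPa, ρ = 8660 kg/m³, cost = 5.760 $/kg
  titanium alloy: E = 109.6 GPa, ρ = 4450 kg/m³, cost = 48.00 $/kg
  aluminum alloy: E = 73.91 GPa, ρ = 2675 kg/m³, cost = 2.600 $/kg
  epoxy: E = 3.875 GPa, ρ = 1150 kg/m³, cost = 14.30 $/kg
  aluminum alloy: M = 10.6 MN·m per $
  brass: M = 2.04 MN·m per $
  titanium alloy: M = 0.513 MN·m per $
  epoxy: M = 0.236 MN·m per $
Aluminum alloy ranks first.

aluminum alloy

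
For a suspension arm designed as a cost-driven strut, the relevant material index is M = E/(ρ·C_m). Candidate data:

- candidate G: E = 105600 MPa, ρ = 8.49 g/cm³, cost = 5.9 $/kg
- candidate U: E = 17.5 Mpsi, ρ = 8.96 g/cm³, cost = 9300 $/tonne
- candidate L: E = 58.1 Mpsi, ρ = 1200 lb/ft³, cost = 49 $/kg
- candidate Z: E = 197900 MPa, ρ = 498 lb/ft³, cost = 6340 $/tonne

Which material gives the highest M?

candidate Z

Normalizing units and computing the index:
  candidate G: E = 105.6 GPa, ρ = 8490 kg/m³, cost = 5.900 $/kg
  candidate U: E = 120.7 GPa, ρ = 8960 kg/m³, cost = 9.300 $/kg
  candidate L: E = 400.6 GPa, ρ = 19220 kg/m³, cost = 49.00 $/kg
  candidate Z: E = 197.9 GPa, ρ = 7977 kg/m³, cost = 6.340 $/kg
  candidate Z: M = 3.91 MN·m per $
  candidate G: M = 2.11 MN·m per $
  candidate U: M = 1.45 MN·m per $
  candidate L: M = 0.425 MN·m per $
Highest index: candidate Z.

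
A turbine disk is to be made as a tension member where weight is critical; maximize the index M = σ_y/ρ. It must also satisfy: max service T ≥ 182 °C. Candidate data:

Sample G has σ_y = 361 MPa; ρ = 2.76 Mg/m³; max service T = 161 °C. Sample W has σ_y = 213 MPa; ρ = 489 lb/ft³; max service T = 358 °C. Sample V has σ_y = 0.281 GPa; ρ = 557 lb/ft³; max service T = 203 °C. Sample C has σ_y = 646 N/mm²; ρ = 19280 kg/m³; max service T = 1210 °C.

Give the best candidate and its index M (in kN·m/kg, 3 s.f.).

sample C, M = 33.5 kN·m/kg

Screen on constraints: max service T ≥ 182 °C. Survivors: sample W, sample V, sample C.
Normalizing units and computing the index:
  sample W: σ_y = 213.0 MPa, ρ = 7833 kg/m³
  sample V: σ_y = 281.0 MPa, ρ = 8922 kg/m³
  sample C: σ_y = 646.0 MPa, ρ = 19280 kg/m³
  sample C: M = 33.5 kN·m/kg
  sample V: M = 31.5 kN·m/kg
  sample W: M = 27.2 kN·m/kg
Sample C ranks first.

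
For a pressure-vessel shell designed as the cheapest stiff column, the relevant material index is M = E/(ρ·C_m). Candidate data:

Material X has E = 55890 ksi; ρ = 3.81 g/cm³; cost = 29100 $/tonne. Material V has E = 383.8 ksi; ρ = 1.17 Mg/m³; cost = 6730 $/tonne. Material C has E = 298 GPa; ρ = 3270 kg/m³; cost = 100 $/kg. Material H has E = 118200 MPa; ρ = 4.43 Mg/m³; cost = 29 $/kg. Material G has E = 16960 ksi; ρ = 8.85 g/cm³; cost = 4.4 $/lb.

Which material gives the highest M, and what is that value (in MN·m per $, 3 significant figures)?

Normalizing units and computing the index:
  material X: E = 385.3 GPa, ρ = 3810 kg/m³, cost = 29.10 $/kg
  material V: E = 2.646 GPa, ρ = 1170 kg/m³, cost = 6.730 $/kg
  material C: E = 298.0 GPa, ρ = 3270 kg/m³, cost = 100.0 $/kg
  material H: E = 118.2 GPa, ρ = 4430 kg/m³, cost = 29.00 $/kg
  material G: E = 116.9 GPa, ρ = 8850 kg/m³, cost = 9.700 $/kg
  material X: M = 3.48 MN·m per $
  material G: M = 1.36 MN·m per $
  material H: M = 0.920 MN·m per $
  material C: M = 0.911 MN·m per $
  material V: M = 0.336 MN·m per $
Highest index: material X.

material X, M = 3.48 MN·m per $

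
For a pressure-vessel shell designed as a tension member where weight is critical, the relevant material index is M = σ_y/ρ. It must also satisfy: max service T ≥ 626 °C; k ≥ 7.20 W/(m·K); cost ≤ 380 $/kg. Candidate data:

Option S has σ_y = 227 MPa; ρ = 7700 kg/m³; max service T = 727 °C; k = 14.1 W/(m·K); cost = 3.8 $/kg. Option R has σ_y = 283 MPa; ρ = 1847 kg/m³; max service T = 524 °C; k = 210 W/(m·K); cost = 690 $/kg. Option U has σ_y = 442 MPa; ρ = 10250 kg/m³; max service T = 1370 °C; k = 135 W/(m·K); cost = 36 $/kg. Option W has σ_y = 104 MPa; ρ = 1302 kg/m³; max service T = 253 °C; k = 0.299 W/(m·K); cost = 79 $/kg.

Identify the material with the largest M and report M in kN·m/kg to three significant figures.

Screen on constraints: max service T ≥ 626 °C; k ≥ 7.20 W/(m·K); cost ≤ 380 $/kg. Survivors: option S, option U.
Computing M directly (units already consistent):
  option U: M = 43.1 kN·m/kg
  option S: M = 29.5 kN·m/kg
Option U ranks first.

option U, M = 43.1 kN·m/kg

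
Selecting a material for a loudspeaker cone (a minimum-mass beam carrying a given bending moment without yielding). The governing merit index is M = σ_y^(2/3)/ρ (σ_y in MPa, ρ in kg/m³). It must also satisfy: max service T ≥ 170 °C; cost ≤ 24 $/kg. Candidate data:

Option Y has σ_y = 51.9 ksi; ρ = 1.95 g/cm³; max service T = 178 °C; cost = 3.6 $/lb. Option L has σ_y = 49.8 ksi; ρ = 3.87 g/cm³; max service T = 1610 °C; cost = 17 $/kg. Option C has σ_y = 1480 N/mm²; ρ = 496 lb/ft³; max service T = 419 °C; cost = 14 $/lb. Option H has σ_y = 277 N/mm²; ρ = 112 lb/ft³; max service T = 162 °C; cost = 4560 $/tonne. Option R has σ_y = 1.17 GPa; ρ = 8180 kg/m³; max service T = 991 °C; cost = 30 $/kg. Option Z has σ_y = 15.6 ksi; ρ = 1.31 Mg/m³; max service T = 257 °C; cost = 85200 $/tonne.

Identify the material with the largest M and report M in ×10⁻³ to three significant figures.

option Y, M = 25.8×10⁻³

Screen on constraints: max service T ≥ 170 °C; cost ≤ 24 $/kg. Survivors: option Y, option L.
Putting every candidate on a common basis:
  option Y: σ_y = 357.8 MPa, ρ = 1950 kg/m³
  option L: σ_y = 343.4 MPa, ρ = 3870 kg/m³
  option Y: M = 25.8×10⁻³
  option L: M = 12.7×10⁻³
Highest index: option Y.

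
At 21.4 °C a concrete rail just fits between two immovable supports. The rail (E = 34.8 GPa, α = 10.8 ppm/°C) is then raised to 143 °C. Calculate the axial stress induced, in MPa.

ΔT = 121.6 K. Constrained thermal stress σ = E·α·ΔT = 34.80×10³ MPa × 10.8×10⁻⁶ × 121.6 = 45.7 MPa (compressive).

45.7 MPa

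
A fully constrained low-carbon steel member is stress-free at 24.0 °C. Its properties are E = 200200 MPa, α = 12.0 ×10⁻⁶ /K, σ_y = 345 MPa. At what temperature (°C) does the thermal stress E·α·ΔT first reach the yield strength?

E = 200200 MPa = 200.2 GPa.
E·α·ΔT = 345.0 MPa ⇒ ΔT = 345.0 / (200.2×10³ × 12.0×10⁻⁶) = 143.6 K.
T = 24.0 + 143.6 = 167.6 °C.

168 °C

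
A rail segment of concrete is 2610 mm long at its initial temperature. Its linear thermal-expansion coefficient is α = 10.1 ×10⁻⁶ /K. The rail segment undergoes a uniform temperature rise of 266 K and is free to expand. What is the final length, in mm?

ΔL = α·L₀·ΔT = 10.1×10⁻⁶ × 2610 mm × 266.0 K = 7.01 mm.
L = L₀ + ΔL = 2610 + 7.01 = 2617.0 mm.

2617.0 mm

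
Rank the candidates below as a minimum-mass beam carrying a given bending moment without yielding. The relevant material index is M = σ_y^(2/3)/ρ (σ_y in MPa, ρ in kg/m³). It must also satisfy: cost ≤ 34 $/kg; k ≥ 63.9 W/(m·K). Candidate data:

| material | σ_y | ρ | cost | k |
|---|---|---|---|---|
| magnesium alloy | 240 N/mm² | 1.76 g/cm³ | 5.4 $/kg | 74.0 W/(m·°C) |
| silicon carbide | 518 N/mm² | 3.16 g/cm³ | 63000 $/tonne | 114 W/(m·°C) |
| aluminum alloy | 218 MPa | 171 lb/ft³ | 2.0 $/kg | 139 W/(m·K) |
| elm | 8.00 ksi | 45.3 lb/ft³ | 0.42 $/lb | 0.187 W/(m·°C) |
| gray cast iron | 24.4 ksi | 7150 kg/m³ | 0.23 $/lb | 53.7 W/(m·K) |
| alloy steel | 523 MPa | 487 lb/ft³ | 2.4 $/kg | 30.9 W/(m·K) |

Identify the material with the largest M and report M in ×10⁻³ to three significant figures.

Screen on constraints: cost ≤ 34 $/kg; k ≥ 63.9 W/(m·K). Survivors: magnesium alloy, aluminum alloy.
Normalizing units and computing the index:
  magnesium alloy: σ_y = 240.0 MPa, ρ = 1760 kg/m³
  aluminum alloy: σ_y = 218.0 MPa, ρ = 2739 kg/m³
  magnesium alloy: M = 21.9×10⁻³
  aluminum alloy: M = 13.2×10⁻³
Highest index: magnesium alloy.

magnesium alloy, M = 21.9×10⁻³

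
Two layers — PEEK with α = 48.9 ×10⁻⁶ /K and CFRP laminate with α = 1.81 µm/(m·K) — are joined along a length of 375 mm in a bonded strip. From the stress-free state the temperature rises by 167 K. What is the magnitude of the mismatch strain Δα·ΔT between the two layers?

Δα = |48.9 − 1.81|×10⁻⁶/K = 47.1×10⁻⁶/K.
Mismatch strain = Δα·ΔT = 47.1×10⁻⁶ × 167.0 = 7.86×10⁻³.

7.86×10⁻³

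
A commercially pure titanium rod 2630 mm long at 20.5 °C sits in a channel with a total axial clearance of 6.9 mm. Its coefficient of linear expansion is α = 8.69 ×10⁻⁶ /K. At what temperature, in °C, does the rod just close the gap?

322 °C

α·L₀·ΔT = 6.9 mm ⇒ ΔT = 6.9 / (8.69×10⁻⁶ × 2630.0) = 301.9 K.
T = 20.5 + 301.9 = 322.4 °C.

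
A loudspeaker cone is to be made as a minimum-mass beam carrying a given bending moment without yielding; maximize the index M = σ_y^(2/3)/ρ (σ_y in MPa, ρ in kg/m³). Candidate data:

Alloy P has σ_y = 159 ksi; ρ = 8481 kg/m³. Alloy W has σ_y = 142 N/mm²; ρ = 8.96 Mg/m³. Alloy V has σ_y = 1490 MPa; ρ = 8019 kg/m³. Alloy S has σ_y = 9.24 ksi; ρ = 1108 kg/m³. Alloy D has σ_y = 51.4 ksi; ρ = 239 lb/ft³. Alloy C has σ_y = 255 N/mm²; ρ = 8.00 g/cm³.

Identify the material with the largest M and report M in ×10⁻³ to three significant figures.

alloy V, M = 16.3×10⁻³

In SI units:
  alloy P: σ_y = 1096 MPa, ρ = 8481 kg/m³
  alloy W: σ_y = 142.0 MPa, ρ = 8960 kg/m³
  alloy V: σ_y = 1490 MPa, ρ = 8019 kg/m³
  alloy S: σ_y = 63.71 MPa, ρ = 1108 kg/m³
  alloy D: σ_y = 354.4 MPa, ρ = 3828 kg/m³
  alloy C: σ_y = 255.0 MPa, ρ = 8000 kg/m³
  alloy V: M = 16.3×10⁻³
  alloy S: M = 14.4×10⁻³
  alloy D: M = 13.1×10⁻³
  alloy P: M = 12.5×10⁻³
  alloy C: M = 5.03×10⁻³
  alloy W: M = 3.04×10⁻³
Alloy V ranks first.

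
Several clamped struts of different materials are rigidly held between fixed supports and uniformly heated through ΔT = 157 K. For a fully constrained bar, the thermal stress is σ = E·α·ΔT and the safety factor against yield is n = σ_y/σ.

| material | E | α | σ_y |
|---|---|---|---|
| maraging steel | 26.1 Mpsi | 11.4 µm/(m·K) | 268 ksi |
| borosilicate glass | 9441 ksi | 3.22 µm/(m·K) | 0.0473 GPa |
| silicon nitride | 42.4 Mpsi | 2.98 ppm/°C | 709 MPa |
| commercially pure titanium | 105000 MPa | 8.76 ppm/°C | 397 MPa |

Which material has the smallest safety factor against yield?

borosilicate glass

With everything in SI (GPa, ×10⁻⁶/K, MPa):
  maraging steel: E = 180.0, α = 11.4, σ_y = 1848 → σ = 322 MPa, n = 5.74
  borosilicate glass: E = 65.09, α = 3.22, σ_y = 47.30 → σ = 32.9 MPa, n = 1.44
  silicon nitride: E = 292.3, α = 2.98, σ_y = 709.0 → σ = 137 MPa, n = 5.18
  commercially pure titanium: E = 105.0, α = 8.76, σ_y = 397.0 → σ = 144 MPa, n = 2.75
The minimum is borosilicate glass at n = 1.44.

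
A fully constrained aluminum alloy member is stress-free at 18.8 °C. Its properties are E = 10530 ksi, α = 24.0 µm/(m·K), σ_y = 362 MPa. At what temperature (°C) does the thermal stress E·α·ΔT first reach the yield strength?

227 °C

E = 10530 ksi = 72.60 GPa.
E·α·ΔT = 362.0 MPa ⇒ ΔT = 362.0 / (72.60×10³ × 24.0×10⁻⁶) = 207.8 K.
T = 18.8 + 207.8 = 226.6 °C.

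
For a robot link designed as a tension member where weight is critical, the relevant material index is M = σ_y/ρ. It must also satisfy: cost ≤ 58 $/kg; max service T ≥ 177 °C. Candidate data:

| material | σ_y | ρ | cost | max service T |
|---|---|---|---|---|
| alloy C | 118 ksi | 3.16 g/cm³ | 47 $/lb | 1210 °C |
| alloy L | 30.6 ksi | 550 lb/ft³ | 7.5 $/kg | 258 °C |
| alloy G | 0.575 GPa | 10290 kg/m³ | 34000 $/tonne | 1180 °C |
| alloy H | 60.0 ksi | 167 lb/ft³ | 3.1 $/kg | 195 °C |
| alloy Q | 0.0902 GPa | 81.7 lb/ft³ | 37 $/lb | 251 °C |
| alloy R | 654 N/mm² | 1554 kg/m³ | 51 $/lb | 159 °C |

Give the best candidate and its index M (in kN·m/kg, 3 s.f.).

alloy H, M = 155 kN·m/kg

Screen on constraints: cost ≤ 58 $/kg; max service T ≥ 177 °C. Survivors: alloy L, alloy G, alloy H.
Putting every candidate on a common basis:
  alloy L: σ_y = 211.0 MPa, ρ = 8810 kg/m³
  alloy G: σ_y = 575.0 MPa, ρ = 10290 kg/m³
  alloy H: σ_y = 413.7 MPa, ρ = 2675 kg/m³
  alloy H: M = 155 kN·m/kg
  alloy G: M = 55.9 kN·m/kg
  alloy L: M = 23.9 kN·m/kg
The maximum is for alloy H.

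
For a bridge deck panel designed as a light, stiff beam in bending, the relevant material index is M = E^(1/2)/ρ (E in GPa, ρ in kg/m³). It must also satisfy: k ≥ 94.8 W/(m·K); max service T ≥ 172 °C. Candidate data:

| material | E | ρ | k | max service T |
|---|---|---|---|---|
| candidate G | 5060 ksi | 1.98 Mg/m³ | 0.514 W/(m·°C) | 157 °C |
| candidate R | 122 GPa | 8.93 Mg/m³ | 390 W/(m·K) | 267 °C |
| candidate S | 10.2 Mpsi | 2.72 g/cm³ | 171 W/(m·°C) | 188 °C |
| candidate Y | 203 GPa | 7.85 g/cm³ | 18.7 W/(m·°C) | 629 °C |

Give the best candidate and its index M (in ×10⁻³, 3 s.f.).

candidate S, M = 3.08×10⁻³

Screen on constraints: k ≥ 94.8 W/(m·K); max service T ≥ 172 °C. Survivors: candidate R, candidate S.
Convert each candidate to consistent units, then evaluate M:
  candidate R: E = 122.0 GPa, ρ = 8930 kg/m³
  candidate S: E = 70.33 GPa, ρ = 2720 kg/m³
  candidate S: M = 3.08×10⁻³
  candidate R: M = 1.24×10⁻³
Highest index: candidate S.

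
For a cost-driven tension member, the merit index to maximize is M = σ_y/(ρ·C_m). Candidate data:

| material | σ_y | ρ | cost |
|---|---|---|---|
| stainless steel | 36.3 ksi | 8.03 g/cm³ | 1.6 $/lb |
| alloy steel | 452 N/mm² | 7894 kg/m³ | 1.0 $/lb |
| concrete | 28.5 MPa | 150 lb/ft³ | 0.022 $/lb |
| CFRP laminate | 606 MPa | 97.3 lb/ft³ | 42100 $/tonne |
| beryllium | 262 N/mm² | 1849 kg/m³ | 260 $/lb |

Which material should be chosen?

concrete

Putting every candidate on a common basis:
  stainless steel: σ_y = 250.3 MPa, ρ = 8030 kg/m³, cost = 3.527 $/kg
  alloy steel: σ_y = 452.0 MPa, ρ = 7894 kg/m³, cost = 2.205 $/kg
  concrete: σ_y = 28.50 MPa, ρ = 2403 kg/m³, cost = 0.04850 $/kg
  CFRP laminate: σ_y = 606.0 MPa, ρ = 1559 kg/m³, cost = 42.10 $/kg
  beryllium: σ_y = 262.0 MPa, ρ = 1849 kg/m³, cost = 573.2 $/kg
  concrete: M = 245 kN·m per $
  alloy steel: M = 26.0 kN·m per $
  CFRP laminate: M = 9.24 kN·m per $
  stainless steel: M = 8.84 kN·m per $
  beryllium: M = 0.247 kN·m per $
Concrete has the largest M.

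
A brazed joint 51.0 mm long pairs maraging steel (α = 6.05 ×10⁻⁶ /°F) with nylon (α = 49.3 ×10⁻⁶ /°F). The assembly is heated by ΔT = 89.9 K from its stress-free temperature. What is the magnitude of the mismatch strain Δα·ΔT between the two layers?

7.00×10⁻³

maraging steel: α = 6.05×10⁻⁶/°F × 9/5 = 10.9×10⁻⁶/K.
nylon: α = 49.3×10⁻⁶/°F × 9/5 = 88.7×10⁻⁶/K.
Δα = |10.9 − 88.7|×10⁻⁶/K = 77.8×10⁻⁶/K.
Mismatch strain = Δα·ΔT = 77.8×10⁻⁶ × 89.9 = 7.00×10⁻³.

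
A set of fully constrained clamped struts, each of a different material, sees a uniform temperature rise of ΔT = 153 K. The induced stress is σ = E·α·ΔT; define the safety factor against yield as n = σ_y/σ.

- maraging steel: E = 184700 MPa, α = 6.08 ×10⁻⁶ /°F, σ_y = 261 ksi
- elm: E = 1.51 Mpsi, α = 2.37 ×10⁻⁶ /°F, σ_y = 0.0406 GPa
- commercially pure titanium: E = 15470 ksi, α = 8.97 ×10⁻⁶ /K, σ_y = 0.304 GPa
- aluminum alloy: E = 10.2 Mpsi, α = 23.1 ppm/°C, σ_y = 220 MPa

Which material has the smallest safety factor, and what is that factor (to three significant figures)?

In consistent units (E in GPa, α in ×10⁻⁶/K, σ_y in MPa):
  maraging steel: E = 184.7, α = 10.9, σ_y = 1800 → σ = 309 MPa, n = 5.82
  elm: E = 10.41, α = 4.27, σ_y = 40.60 → σ = 6.80 MPa, n = 5.97
  commercially pure titanium: E = 106.7, α = 8.97, σ_y = 304.0 → σ = 146 MPa, n = 2.08
  aluminum alloy: E = 70.33, α = 23.1, σ_y = 220.0 → σ = 249 MPa, n = 0.885
Smallest n: aluminum alloy with n = 0.885.

aluminum alloy, n = 0.885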